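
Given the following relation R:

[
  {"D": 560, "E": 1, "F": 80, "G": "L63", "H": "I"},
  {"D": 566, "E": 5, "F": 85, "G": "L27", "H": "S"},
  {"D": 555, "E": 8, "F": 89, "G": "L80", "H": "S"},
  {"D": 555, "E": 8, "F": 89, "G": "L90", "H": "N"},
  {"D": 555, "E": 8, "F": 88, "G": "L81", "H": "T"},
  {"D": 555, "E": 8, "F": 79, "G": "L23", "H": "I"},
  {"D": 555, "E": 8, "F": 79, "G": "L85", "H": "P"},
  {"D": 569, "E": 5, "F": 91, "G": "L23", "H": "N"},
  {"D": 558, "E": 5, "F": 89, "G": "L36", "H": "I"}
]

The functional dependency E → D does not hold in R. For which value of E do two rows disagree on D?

5

E=1: 1 row → D = 560 ✓
E=5: 3 rows → D takes values {566, 569, 558} — violation
E=8: 5 rows → D = 555, 555, 555, 555, 555 ✓
The only E value with inconsistent D is E=5.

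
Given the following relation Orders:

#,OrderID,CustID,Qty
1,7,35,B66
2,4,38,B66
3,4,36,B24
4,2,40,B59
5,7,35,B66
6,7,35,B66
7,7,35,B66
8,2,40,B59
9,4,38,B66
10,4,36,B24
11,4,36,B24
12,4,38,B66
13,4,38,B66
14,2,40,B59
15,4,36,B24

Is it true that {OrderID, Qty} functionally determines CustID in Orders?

Yes

(OrderID=7, Qty=B66): rows 1, 5, 6, 7 → CustID = 35, 35, 35, 35 ✓
(OrderID=4, Qty=B66): rows 2, 9, 12, 13 → CustID = 38, 38, 38, 38 ✓
(OrderID=4, Qty=B24): rows 3, 10, 11, 15 → CustID = 36, 36, 36, 36 ✓
(OrderID=2, Qty=B59): rows 4, 8, 14 → CustID = 40, 40, 40 ✓
Every {OrderID, Qty} value is associated with a single CustID value, so {OrderID, Qty} -> CustID holds.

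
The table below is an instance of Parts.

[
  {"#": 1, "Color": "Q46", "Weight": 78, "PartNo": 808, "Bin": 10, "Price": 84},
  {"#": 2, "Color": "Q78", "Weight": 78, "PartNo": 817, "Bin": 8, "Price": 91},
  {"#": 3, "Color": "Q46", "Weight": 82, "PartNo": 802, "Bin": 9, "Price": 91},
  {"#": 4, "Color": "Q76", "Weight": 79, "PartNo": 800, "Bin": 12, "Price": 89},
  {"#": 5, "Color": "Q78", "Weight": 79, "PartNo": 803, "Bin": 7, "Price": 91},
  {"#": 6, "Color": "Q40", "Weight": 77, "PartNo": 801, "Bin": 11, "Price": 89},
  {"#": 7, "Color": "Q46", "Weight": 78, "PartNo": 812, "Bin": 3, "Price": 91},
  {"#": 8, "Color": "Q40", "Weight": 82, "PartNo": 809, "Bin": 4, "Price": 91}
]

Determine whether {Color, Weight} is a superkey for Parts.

Rows 1 and 7 have the same {Color, Weight} value (Color=Q46, Weight=78) but are distinct tuples, so {Color, Weight} does not determine every attribute — not a superkey.

No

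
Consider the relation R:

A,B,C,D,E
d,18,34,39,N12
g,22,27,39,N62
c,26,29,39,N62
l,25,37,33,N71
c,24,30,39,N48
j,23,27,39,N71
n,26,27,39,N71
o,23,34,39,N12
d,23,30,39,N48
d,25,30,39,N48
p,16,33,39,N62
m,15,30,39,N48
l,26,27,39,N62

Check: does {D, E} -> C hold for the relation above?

(D=39, E=N12): 2 rows → C = 34, 34 ✓
(D=39, E=N62): 4 rows → C takes values {27, 29, 33} — violation
(D=33, E=N71): 1 row → C = 37 ✓
(D=39, E=N48): 4 rows → C = 30, 30, 30, 30 ✓
(D=39, E=N71): 2 rows → C = 27, 27 ✓
Two rows agree on {D, E} but differ on C, so {D, E} -> C does not hold.

No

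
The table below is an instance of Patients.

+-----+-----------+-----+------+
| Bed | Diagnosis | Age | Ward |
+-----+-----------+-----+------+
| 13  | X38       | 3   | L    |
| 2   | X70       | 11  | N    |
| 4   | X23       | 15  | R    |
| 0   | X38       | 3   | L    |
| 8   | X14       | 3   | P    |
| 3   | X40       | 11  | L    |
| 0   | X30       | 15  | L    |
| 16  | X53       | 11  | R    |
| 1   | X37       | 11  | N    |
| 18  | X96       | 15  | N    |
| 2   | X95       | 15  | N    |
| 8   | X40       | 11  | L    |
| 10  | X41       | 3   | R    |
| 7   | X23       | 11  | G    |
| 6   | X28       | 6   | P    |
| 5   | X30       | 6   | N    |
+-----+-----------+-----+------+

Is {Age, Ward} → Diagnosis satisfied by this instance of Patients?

No

(Age=3, Ward=L): 2 rows → Diagnosis = X38, X38 ✓
(Age=11, Ward=N): 2 rows → Diagnosis takes values {X70, X37} — violation
(Age=15, Ward=R): 1 row → Diagnosis = X23 ✓
(Age=3, Ward=P): 1 row → Diagnosis = X14 ✓
(Age=11, Ward=L): 2 rows → Diagnosis = X40, X40 ✓
(Age=15, Ward=L): 1 row → Diagnosis = X30 ✓
(Age=11, Ward=R): 1 row → Diagnosis = X53 ✓
(Age=15, Ward=N): 2 rows → Diagnosis takes values {X96, X95} — violation
(Age=3, Ward=R): 1 row → Diagnosis = X41 ✓
(Age=11, Ward=G): 1 row → Diagnosis = X23 ✓
(Age=6, Ward=P): 1 row → Diagnosis = X28 ✓
(Age=6, Ward=N): 1 row → Diagnosis = X30 ✓
Two rows agree on {Age, Ward} but differ on Diagnosis, so {Age, Ward} → Diagnosis does not hold.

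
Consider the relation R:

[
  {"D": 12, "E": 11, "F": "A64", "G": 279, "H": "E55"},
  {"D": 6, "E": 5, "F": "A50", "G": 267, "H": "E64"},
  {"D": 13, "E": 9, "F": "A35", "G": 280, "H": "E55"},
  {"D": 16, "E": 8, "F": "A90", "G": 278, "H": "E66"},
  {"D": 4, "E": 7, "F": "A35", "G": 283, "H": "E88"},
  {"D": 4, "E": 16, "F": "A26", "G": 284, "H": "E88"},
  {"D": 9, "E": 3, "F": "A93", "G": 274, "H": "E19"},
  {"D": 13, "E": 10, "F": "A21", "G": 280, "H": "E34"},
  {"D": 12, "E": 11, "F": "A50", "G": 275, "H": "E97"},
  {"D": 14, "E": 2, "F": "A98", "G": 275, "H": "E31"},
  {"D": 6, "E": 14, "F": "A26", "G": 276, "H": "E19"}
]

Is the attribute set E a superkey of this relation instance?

Two distinct rows share E=11, so E does not determine every attribute — not a superkey.

No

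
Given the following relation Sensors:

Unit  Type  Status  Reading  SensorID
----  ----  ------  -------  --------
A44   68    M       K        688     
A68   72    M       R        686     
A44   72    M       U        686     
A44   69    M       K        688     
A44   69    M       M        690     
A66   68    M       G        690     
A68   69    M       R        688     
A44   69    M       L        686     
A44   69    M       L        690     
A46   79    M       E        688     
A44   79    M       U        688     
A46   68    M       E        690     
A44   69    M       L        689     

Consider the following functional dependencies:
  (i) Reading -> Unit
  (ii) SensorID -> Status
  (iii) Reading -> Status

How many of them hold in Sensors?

3

(i) Reading -> Unit: every LHS value maps to a single RHS value — holds.
(ii) SensorID -> Status: every LHS value maps to a single RHS value — holds.
(iii) Reading -> Status: every LHS value maps to a single RHS value — holds.
3 of the 3 dependencies hold.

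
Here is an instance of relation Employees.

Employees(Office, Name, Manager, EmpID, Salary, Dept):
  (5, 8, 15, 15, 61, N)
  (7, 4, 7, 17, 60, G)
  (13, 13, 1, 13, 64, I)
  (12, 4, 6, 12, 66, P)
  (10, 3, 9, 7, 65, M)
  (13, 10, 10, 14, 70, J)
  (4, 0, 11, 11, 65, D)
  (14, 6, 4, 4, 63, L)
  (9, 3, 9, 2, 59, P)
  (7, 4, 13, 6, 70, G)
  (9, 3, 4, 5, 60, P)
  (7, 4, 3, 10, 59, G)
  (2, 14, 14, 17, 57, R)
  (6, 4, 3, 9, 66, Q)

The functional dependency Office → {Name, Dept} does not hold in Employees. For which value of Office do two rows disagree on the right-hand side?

Office=5: 1 row → {Name,Dept} = (8, N) ✓
Office=7: 3 rows → {Name,Dept} = (4, G), (4, G), (4, G) ✓
Office=13: 2 rows → {Name,Dept} takes values {(13, I), (10, J)} — violation
Office=12: 1 row → {Name,Dept} = (4, P) ✓
Office=10: 1 row → {Name,Dept} = (3, M) ✓
Office=4: 1 row → {Name,Dept} = (0, D) ✓
Office=14: 1 row → {Name,Dept} = (6, L) ✓
Office=9: 2 rows → {Name,Dept} = (3, P), (3, P) ✓
Office=2: 1 row → {Name,Dept} = (14, R) ✓
Office=6: 1 row → {Name,Dept} = (4, Q) ✓
The only Office value with inconsistent RHS is Office=13.

13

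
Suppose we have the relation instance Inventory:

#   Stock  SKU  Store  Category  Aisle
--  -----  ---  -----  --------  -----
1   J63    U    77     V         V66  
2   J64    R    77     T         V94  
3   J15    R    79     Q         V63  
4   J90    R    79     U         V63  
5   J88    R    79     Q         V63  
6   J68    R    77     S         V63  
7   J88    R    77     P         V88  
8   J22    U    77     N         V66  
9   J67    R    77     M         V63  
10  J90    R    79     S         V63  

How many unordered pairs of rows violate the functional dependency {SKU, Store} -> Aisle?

(SKU=U, Store=77): all 2 rows agree on Aisle — 0 pairs.
(SKU=R, Store=77): violating pairs (2,6), (2,7), (2,9), (6,7), (7,9) — 5 pairs.
(SKU=R, Store=79): all 4 rows agree on Aisle — 0 pairs.

5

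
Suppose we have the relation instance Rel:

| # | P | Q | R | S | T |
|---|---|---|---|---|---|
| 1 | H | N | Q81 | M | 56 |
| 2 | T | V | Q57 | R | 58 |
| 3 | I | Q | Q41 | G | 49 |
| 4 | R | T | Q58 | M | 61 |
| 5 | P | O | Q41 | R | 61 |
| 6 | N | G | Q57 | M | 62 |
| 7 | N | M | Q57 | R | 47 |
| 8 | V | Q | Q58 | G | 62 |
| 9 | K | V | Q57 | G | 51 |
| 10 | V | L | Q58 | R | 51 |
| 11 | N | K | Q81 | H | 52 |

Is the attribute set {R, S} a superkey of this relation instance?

Rows 2 and 7 have the same {R, S} value (R=Q57, S=R) but are distinct tuples, so {R, S} does not determine every attribute — not a superkey.

No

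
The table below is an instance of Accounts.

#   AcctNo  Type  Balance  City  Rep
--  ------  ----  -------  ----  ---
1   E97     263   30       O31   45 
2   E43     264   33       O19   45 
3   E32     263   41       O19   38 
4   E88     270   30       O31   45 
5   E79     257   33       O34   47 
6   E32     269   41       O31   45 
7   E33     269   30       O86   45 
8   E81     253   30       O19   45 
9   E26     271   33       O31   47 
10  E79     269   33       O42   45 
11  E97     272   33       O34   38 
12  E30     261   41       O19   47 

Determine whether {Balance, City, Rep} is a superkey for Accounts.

No

Rows 1 and 4 have the same {Balance, City, Rep} value (Balance=30, City=O31, Rep=45) but are distinct tuples, so {Balance, City, Rep} does not determine every attribute — not a superkey.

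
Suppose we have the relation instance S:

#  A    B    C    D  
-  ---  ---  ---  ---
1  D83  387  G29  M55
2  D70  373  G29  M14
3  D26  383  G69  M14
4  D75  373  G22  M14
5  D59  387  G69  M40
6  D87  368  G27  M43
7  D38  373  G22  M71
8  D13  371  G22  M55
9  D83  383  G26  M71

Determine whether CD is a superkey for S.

Yes

All 9 rows have distinct CD values, so CD → (all attributes) holds and CD is a superkey.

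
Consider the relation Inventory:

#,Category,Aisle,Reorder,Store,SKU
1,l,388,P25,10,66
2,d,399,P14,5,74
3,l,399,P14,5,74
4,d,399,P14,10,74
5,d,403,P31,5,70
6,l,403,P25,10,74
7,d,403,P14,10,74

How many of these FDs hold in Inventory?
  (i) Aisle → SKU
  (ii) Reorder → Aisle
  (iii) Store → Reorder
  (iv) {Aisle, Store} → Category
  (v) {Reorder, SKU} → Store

0

(i) Aisle → SKU: Aisle=403: rows 5, 6, 7 → SKU takes values {70, 74} — violation — fails.
(ii) Reorder → Aisle: Reorder=P25: rows 1, 6 → Aisle takes values {388, 403} — violation; Reorder=P14: rows 2, 3, 4, 7 → Aisle takes values {399, 403} — violation — fails.
(iii) Store → Reorder: Store=10: rows 1, 4, 6, 7 → Reorder takes values {P25, P14} — violation; Store=5: rows 2, 3, 5 → Reorder takes values {P14, P31} — violation — fails.
(iv) {Aisle, Store} → Category: (Aisle=399, Store=5): rows 2, 3 → Category takes values {d, l} — violation; (Aisle=403, Store=10): rows 6, 7 → Category takes values {l, d} — violation — fails.
(v) {Reorder, SKU} → Store: (Reorder=P14, SKU=74): rows 2, 3, 4, 7 → Store takes values {5, 10} — violation — fails.
None of the 5 dependencies hold.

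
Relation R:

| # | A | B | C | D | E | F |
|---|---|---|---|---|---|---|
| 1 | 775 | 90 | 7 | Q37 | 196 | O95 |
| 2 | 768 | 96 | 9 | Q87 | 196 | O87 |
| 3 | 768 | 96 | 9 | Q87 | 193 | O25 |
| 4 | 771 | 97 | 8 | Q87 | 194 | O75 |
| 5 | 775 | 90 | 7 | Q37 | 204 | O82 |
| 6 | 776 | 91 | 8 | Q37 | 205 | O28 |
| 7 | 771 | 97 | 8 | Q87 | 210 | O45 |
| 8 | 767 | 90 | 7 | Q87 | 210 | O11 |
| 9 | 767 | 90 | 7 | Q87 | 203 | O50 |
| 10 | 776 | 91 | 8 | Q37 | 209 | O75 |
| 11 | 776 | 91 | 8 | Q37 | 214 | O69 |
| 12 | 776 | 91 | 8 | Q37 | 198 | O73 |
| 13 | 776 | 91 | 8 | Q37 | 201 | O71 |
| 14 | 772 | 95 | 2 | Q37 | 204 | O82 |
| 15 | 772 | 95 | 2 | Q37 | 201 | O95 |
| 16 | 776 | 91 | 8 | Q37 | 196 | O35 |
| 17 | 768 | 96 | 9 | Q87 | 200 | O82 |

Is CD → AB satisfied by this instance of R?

(C=7, D=Q37): rows 1, 5 → {A,B} = (775, 90), (775, 90) ✓
(C=9, D=Q87): rows 2, 3, 17 → {A,B} = (768, 96), (768, 96), (768, 96) ✓
(C=8, D=Q87): rows 4, 7 → {A,B} = (771, 97), (771, 97) ✓
(C=8, D=Q37): rows 6, 10, 11, 12, 13, 16 → {A,B} = (776, 91), (776, 91), (776, 91), (776, 91), (776, 91), (776, 91) ✓
(C=7, D=Q87): rows 8, 9 → {A,B} = (767, 90), (767, 90) ✓
(C=2, D=Q37): rows 14, 15 → {A,B} = (772, 95), (772, 95) ✓
Every CD value is associated with a single AB value, so CD → AB holds.

Yes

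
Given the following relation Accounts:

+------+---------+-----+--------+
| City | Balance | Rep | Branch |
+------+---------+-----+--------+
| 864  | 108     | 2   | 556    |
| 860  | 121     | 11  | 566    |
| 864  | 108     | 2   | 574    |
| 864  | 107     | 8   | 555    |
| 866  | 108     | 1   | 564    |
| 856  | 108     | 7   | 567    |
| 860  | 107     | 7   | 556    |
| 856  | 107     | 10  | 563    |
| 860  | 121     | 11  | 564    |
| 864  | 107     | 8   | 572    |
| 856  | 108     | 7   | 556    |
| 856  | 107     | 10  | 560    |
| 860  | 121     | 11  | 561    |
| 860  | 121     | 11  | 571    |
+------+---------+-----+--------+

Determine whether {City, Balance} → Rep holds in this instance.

Yes

(City=864, Balance=108): 2 rows → Rep = 2, 2 ✓
(City=860, Balance=121): 4 rows → Rep = 11, 11, 11, 11 ✓
(City=864, Balance=107): 2 rows → Rep = 8, 8 ✓
(City=866, Balance=108): 1 row → Rep = 1 ✓
(City=856, Balance=108): 2 rows → Rep = 7, 7 ✓
(City=860, Balance=107): 1 row → Rep = 7 ✓
(City=856, Balance=107): 2 rows → Rep = 10, 10 ✓
Every {City, Balance} value is associated with a single Rep value, so {City, Balance} → Rep holds.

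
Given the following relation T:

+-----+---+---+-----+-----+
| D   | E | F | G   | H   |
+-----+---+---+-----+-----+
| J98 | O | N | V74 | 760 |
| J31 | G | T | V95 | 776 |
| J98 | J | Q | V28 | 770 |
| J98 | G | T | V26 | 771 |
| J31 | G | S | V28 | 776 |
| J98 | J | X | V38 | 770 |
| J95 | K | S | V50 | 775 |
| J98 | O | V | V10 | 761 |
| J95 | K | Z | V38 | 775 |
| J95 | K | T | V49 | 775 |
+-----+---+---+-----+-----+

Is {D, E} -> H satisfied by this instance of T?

No

(D=J98, E=O): 2 rows → H takes values {760, 761} — violation
(D=J31, E=G): 2 rows → H = 776, 776 ✓
(D=J98, E=J): 2 rows → H = 770, 770 ✓
(D=J98, E=G): 1 row → H = 771 ✓
(D=J95, E=K): 3 rows → H = 775, 775, 775 ✓
Two rows agree on {D, E} but differ on H, so {D, E} -> H does not hold.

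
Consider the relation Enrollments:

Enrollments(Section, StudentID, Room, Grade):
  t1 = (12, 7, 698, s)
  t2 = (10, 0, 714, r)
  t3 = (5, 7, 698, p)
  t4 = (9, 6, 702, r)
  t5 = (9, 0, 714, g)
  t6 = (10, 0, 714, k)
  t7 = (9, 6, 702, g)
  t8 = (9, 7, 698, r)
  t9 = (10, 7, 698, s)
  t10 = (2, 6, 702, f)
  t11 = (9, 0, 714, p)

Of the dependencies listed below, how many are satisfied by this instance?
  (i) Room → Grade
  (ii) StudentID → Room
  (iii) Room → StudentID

(i) Room → Grade: Room=698: rows 1, 3, 8, 9 → Grade takes values {s, p, r} — violation; Room=714: rows 2, 5, 6, 11 → Grade takes values {r, g, k, p} — violation; Room=702: rows 4, 7, 10 → Grade takes values {r, g, f} — violation — fails.
(ii) StudentID → Room: every LHS value maps to a single RHS value — holds.
(iii) Room → StudentID: every LHS value maps to a single RHS value — holds.
2 of the 3 dependencies hold.

2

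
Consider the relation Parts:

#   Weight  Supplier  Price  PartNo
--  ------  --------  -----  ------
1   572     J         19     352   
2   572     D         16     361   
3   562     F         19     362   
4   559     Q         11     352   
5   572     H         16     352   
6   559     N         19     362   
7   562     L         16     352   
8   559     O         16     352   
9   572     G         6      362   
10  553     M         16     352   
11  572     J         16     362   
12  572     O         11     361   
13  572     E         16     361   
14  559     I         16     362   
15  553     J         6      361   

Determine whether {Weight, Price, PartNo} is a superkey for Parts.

No

Rows 2 and 13 have the same {Weight, Price, PartNo} value (Weight=572, Price=16, PartNo=361) but are distinct tuples, so {Weight, Price, PartNo} does not determine every attribute — not a superkey.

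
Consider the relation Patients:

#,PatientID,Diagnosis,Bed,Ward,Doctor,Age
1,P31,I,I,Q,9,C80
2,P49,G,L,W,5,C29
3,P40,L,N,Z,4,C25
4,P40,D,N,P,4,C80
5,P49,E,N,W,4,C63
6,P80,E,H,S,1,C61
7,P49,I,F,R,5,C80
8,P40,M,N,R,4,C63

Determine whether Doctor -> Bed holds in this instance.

No

Doctor=9: row 1 → Bed = I ✓
Doctor=5: rows 2, 7 → Bed takes values {L, F} — violation
Doctor=4: rows 3, 4, 5, 8 → Bed = N, N, N, N ✓
Doctor=1: row 6 → Bed = H ✓
Two rows agree on Doctor but differ on Bed, so Doctor -> Bed does not hold.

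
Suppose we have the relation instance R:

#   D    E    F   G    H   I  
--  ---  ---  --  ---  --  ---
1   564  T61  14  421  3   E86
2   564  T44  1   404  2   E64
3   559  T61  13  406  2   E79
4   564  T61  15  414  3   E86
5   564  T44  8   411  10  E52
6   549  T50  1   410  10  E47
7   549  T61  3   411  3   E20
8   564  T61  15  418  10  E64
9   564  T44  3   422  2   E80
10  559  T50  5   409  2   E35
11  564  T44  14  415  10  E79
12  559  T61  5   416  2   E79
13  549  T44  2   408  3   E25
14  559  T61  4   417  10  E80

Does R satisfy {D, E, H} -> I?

No

(D=564, E=T61, H=3): rows 1, 4 → I = E86, E86 ✓
(D=564, E=T44, H=2): rows 2, 9 → I takes values {E64, E80} — violation
(D=559, E=T61, H=2): rows 3, 12 → I = E79, E79 ✓
(D=564, E=T44, H=10): rows 5, 11 → I takes values {E52, E79} — violation
(D=549, E=T50, H=10): row 6 → I = E47 ✓
(D=549, E=T61, H=3): row 7 → I = E20 ✓
(D=564, E=T61, H=10): row 8 → I = E64 ✓
(D=559, E=T50, H=2): row 10 → I = E35 ✓
(D=549, E=T44, H=3): row 13 → I = E25 ✓
(D=559, E=T61, H=10): row 14 → I = E80 ✓
Two rows agree on {D, E, H} but differ on I, so {D, E, H} -> I does not hold.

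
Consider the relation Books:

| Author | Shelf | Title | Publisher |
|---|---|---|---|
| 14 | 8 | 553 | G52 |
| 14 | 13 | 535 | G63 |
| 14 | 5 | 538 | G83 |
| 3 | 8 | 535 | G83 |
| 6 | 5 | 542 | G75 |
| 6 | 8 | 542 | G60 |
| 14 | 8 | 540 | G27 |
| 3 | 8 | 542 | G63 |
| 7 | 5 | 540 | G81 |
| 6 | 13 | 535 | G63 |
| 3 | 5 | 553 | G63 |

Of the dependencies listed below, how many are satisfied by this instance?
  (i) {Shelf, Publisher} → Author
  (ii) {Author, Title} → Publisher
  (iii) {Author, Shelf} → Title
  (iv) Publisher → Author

(i) {Shelf, Publisher} → Author: (Shelf=13, Publisher=G63): 2 rows → Author takes values {14, 6} — violation — fails.
(ii) {Author, Title} → Publisher: (Author=6, Title=542): 2 rows → Publisher takes values {G75, G60} — violation — fails.
(iii) {Author, Shelf} → Title: (Author=14, Shelf=8): 2 rows → Title takes values {553, 540} — violation; (Author=3, Shelf=8): 2 rows → Title takes values {535, 542} — violation — fails.
(iv) Publisher → Author: Publisher=G63: 4 rows → Author takes values {14, 3, 6} — violation; Publisher=G83: 2 rows → Author takes values {14, 3} — violation — fails.
None of the 4 dependencies hold.

0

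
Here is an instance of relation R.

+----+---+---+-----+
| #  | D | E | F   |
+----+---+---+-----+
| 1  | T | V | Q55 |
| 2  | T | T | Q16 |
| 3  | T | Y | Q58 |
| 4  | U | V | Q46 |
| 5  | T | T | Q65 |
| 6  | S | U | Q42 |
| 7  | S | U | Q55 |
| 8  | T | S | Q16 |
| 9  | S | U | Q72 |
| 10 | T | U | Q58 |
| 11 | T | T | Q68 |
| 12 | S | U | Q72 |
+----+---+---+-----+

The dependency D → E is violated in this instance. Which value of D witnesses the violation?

D=T: rows 1, 2, 3, 5, 8, 10, 11 → E takes values {V, T, Y, S, U} — violation
D=U: row 4 → E = V ✓
D=S: rows 6, 7, 9, 12 → E = U, U, U, U ✓
The only D value with inconsistent E is D=T.

T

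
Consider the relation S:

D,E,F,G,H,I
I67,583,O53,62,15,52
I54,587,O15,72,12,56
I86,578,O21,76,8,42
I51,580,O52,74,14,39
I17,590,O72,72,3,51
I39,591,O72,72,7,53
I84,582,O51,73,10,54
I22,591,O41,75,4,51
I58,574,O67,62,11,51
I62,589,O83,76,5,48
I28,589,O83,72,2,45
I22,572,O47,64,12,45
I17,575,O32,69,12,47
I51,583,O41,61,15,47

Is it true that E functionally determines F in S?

E=583: 2 rows → F takes values {O53, O41} — violation
E=587: 1 row → F = O15 ✓
E=578: 1 row → F = O21 ✓
E=580: 1 row → F = O52 ✓
E=590: 1 row → F = O72 ✓
E=591: 2 rows → F takes values {O72, O41} — violation
E=582: 1 row → F = O51 ✓
E=574: 1 row → F = O67 ✓
E=589: 2 rows → F = O83, O83 ✓
E=572: 1 row → F = O47 ✓
E=575: 1 row → F = O32 ✓
Two rows agree on E but differ on F, so E → F does not hold.

No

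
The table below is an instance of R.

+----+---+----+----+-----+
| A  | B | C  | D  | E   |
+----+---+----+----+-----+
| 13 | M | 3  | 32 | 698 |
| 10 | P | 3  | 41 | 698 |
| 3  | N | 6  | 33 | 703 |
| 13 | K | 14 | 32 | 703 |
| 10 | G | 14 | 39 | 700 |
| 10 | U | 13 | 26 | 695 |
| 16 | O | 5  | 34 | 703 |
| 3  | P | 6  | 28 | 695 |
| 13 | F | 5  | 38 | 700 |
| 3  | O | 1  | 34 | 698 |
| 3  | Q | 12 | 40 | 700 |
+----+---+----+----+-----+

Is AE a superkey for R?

All 11 rows have distinct AE values, so AE → (all attributes) holds and AE is a superkey.

Yes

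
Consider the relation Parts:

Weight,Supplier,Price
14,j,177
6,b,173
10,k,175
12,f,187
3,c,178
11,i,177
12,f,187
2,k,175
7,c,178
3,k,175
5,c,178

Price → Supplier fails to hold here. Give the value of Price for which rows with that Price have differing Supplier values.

Price=177: 2 rows → Supplier takes values {j, i} — violation
Price=173: 1 row → Supplier = b ✓
Price=175: 3 rows → Supplier = k, k, k ✓
Price=187: 2 rows → Supplier = f, f ✓
Price=178: 3 rows → Supplier = c, c, c ✓
The only Price value with inconsistent Supplier is Price=177.

177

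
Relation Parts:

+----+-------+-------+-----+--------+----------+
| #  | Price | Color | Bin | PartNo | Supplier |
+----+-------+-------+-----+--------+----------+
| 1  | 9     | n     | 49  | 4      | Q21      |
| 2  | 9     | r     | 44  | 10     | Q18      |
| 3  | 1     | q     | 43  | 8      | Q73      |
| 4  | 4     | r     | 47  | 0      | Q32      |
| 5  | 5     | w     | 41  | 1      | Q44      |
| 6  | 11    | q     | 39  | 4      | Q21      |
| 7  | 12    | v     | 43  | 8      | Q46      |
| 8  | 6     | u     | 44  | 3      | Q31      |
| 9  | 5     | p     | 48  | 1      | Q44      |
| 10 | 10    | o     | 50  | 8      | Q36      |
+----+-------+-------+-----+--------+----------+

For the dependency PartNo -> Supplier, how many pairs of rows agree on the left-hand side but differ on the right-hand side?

PartNo=4: all 2 rows agree on Supplier — 0 pairs.
PartNo=8: violating pairs (3,7), (3,10), (7,10) — 3 pairs.
PartNo=1: all 2 rows agree on Supplier — 0 pairs.

3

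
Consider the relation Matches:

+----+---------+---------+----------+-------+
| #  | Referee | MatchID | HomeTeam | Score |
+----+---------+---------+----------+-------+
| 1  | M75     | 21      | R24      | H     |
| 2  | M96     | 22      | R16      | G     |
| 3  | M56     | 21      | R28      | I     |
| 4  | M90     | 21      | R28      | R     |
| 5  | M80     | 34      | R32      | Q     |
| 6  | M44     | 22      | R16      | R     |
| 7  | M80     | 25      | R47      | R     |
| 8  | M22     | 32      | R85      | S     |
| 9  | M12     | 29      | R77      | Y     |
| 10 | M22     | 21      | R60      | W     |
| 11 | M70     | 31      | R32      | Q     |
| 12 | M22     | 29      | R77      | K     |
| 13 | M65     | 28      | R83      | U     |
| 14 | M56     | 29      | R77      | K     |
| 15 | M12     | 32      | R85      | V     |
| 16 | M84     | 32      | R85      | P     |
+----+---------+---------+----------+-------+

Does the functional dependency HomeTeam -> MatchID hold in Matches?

HomeTeam=R24: row 1 → MatchID = 21 ✓
HomeTeam=R16: rows 2, 6 → MatchID = 22, 22 ✓
HomeTeam=R28: rows 3, 4 → MatchID = 21, 21 ✓
HomeTeam=R32: rows 5, 11 → MatchID takes values {34, 31} — violation
HomeTeam=R47: row 7 → MatchID = 25 ✓
HomeTeam=R85: rows 8, 15, 16 → MatchID = 32, 32, 32 ✓
HomeTeam=R77: rows 9, 12, 14 → MatchID = 29, 29, 29 ✓
HomeTeam=R60: row 10 → MatchID = 21 ✓
HomeTeam=R83: row 13 → MatchID = 28 ✓
Two rows agree on HomeTeam but differ on MatchID, so HomeTeam -> MatchID does not hold.

No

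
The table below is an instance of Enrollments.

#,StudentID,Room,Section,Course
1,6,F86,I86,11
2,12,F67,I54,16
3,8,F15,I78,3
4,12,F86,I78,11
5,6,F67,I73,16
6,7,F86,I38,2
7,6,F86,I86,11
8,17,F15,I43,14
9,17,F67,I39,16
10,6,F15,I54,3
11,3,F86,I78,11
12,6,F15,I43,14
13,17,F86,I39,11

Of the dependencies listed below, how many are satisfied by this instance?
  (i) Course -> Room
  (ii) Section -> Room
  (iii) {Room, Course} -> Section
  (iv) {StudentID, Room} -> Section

(i) Course -> Room: every LHS value maps to a single RHS value — holds.
(ii) Section -> Room: Section=I54: rows 2, 10 → Room takes values {F67, F15} — violation; Section=I78: rows 3, 4, 11 → Room takes values {F15, F86} — violation; Section=I39: rows 9, 13 → Room takes values {F67, F86} — violation — fails.
(iii) {Room, Course} -> Section: (Room=F86, Course=11): rows 1, 4, 7, 11, 13 → Section takes values {I86, I78, I39} — violation; (Room=F67, Course=16): rows 2, 5, 9 → Section takes values {I54, I73, I39} — violation; (Room=F15, Course=3): rows 3, 10 → Section takes values {I78, I54} — violation — fails.
(iv) {StudentID, Room} -> Section: (StudentID=6, Room=F15): rows 10, 12 → Section takes values {I54, I43} — violation — fails.
1 of the 4 dependencies holds.

1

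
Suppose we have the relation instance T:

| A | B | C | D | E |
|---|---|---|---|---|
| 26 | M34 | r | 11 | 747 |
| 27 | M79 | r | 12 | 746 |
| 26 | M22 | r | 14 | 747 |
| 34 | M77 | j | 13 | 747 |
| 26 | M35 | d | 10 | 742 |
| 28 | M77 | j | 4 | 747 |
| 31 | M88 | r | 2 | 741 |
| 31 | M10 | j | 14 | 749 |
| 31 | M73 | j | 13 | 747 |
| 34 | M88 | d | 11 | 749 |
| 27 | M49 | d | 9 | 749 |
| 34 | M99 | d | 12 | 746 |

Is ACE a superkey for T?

Two distinct rows share (A=26, C=r, E=747), so ACE does not determine every attribute — not a superkey.

No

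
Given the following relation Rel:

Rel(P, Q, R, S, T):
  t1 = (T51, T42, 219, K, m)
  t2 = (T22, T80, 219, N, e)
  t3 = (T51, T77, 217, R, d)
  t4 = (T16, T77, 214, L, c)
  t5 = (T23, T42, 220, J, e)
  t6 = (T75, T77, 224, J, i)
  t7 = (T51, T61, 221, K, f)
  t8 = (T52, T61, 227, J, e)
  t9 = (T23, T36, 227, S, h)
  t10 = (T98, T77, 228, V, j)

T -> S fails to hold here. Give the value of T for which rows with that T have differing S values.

T=m: row 1 → S = K ✓
T=e: rows 2, 5, 8 → S takes values {N, J} — violation
T=d: row 3 → S = R ✓
T=c: row 4 → S = L ✓
T=i: row 6 → S = J ✓
T=f: row 7 → S = K ✓
T=h: row 9 → S = S ✓
T=j: row 10 → S = V ✓
The only T value with inconsistent S is T=e.

e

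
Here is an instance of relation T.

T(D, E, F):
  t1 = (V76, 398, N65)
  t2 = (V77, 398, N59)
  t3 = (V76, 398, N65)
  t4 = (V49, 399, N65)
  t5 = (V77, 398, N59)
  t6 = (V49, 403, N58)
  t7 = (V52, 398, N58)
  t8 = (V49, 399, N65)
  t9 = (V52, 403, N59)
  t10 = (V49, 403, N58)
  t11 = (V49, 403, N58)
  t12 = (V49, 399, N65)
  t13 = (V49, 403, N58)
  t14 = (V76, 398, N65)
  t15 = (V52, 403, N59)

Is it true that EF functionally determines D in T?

(E=398, F=N65): rows 1, 3, 14 → D = V76, V76, V76 ✓
(E=398, F=N59): rows 2, 5 → D = V77, V77 ✓
(E=399, F=N65): rows 4, 8, 12 → D = V49, V49, V49 ✓
(E=403, F=N58): rows 6, 10, 11, 13 → D = V49, V49, V49, V49 ✓
(E=398, F=N58): row 7 → D = V52 ✓
(E=403, F=N59): rows 9, 15 → D = V52, V52 ✓
Every EF value is associated with a single D value, so EF → D holds.

Yes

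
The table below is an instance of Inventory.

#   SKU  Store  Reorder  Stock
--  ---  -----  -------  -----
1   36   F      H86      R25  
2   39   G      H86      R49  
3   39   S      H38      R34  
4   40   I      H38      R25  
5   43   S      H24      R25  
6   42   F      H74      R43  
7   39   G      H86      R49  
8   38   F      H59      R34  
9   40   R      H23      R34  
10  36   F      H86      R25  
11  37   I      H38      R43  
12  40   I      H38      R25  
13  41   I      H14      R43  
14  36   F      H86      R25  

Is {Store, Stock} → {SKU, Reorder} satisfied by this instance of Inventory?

No

(Store=F, Stock=R25): rows 1, 10, 14 → {SKU,Reorder} = (36, H86), (36, H86), (36, H86) ✓
(Store=G, Stock=R49): rows 2, 7 → {SKU,Reorder} = (39, H86), (39, H86) ✓
(Store=S, Stock=R34): row 3 → {SKU,Reorder} = (39, H38) ✓
(Store=I, Stock=R25): rows 4, 12 → {SKU,Reorder} = (40, H38), (40, H38) ✓
(Store=S, Stock=R25): row 5 → {SKU,Reorder} = (43, H24) ✓
(Store=F, Stock=R43): row 6 → {SKU,Reorder} = (42, H74) ✓
(Store=F, Stock=R34): row 8 → {SKU,Reorder} = (38, H59) ✓
(Store=R, Stock=R34): row 9 → {SKU,Reorder} = (40, H23) ✓
(Store=I, Stock=R43): rows 11, 13 → {SKU,Reorder} takes values {(37, H38), (41, H14)} — violation
Two rows agree on {Store, Stock} but differ on {SKU, Reorder}, so {Store, Stock} → {SKU, Reorder} does not hold.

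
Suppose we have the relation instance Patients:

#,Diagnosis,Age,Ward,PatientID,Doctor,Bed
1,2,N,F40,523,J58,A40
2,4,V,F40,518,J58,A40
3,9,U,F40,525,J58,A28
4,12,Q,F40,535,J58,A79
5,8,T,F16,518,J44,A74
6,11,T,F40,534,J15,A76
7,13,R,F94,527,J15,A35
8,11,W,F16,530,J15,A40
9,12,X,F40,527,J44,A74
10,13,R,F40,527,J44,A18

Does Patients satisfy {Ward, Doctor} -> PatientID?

(Ward=F40, Doctor=J58): rows 1, 2, 3, 4 → PatientID takes values {523, 518, 525, 535} — violation
(Ward=F16, Doctor=J44): row 5 → PatientID = 518 ✓
(Ward=F40, Doctor=J15): row 6 → PatientID = 534 ✓
(Ward=F94, Doctor=J15): row 7 → PatientID = 527 ✓
(Ward=F16, Doctor=J15): row 8 → PatientID = 530 ✓
(Ward=F40, Doctor=J44): rows 9, 10 → PatientID = 527, 527 ✓
Two rows agree on {Ward, Doctor} but differ on PatientID, so {Ward, Doctor} -> PatientID does not hold.

No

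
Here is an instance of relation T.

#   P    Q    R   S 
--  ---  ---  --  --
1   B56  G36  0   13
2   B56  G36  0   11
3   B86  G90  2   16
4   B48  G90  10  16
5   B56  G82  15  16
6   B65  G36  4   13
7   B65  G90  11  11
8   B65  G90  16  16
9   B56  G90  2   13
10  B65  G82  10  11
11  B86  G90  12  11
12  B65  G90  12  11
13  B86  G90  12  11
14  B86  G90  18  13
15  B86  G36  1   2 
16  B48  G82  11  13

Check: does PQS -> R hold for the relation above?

(P=B56, Q=G36, S=13): row 1 → R = 0 ✓
(P=B56, Q=G36, S=11): row 2 → R = 0 ✓
(P=B86, Q=G90, S=16): row 3 → R = 2 ✓
(P=B48, Q=G90, S=16): row 4 → R = 10 ✓
(P=B56, Q=G82, S=16): row 5 → R = 15 ✓
(P=B65, Q=G36, S=13): row 6 → R = 4 ✓
(P=B65, Q=G90, S=11): rows 7, 12 → R takes values {11, 12} — violation
(P=B65, Q=G90, S=16): row 8 → R = 16 ✓
(P=B56, Q=G90, S=13): row 9 → R = 2 ✓
(P=B65, Q=G82, S=11): row 10 → R = 10 ✓
(P=B86, Q=G90, S=11): rows 11, 13 → R = 12, 12 ✓
(P=B86, Q=G90, S=13): row 14 → R = 18 ✓
(P=B86, Q=G36, S=2): row 15 → R = 1 ✓
(P=B48, Q=G82, S=13): row 16 → R = 11 ✓
Two rows agree on PQS but differ on R, so PQS -> R does not hold.

No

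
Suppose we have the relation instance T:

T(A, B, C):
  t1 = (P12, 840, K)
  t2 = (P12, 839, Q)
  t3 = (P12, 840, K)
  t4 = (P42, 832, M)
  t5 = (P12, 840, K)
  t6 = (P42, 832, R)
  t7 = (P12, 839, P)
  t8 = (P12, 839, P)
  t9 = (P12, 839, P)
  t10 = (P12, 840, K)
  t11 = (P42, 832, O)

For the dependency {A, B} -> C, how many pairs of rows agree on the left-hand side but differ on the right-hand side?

(A=P12, B=840): all 4 rows agree on C — 0 pairs.
(A=P12, B=839): violating pairs (2,7), (2,8), (2,9) — 3 pairs.
(A=P42, B=832): violating pairs (4,6), (4,11), (6,11) — 3 pairs.

6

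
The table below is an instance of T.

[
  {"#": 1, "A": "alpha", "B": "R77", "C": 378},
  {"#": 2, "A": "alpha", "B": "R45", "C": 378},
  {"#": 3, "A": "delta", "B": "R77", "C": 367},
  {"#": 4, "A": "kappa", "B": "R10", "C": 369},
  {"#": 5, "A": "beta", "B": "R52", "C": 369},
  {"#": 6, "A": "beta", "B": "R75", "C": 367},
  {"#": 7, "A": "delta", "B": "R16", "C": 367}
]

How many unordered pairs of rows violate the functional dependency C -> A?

C=378: all 2 rows agree on A — 0 pairs.
C=367: violating pairs (3,6), (6,7) — 2 pairs.
C=369: violating pairs (4,5) — 1 pair.

3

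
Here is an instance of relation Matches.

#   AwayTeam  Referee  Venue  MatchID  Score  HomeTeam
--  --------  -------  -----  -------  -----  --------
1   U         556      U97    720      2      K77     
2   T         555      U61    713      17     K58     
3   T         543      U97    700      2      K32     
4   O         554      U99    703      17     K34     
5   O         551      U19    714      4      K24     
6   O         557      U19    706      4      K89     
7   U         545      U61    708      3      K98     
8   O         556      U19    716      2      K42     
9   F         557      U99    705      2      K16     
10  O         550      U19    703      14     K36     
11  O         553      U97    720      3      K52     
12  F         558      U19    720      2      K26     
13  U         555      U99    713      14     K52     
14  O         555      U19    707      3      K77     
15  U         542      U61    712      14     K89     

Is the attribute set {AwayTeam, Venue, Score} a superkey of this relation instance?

No

Rows 5 and 6 have the same {AwayTeam, Venue, Score} value (AwayTeam=O, Venue=U19, Score=4) but are distinct tuples, so {AwayTeam, Venue, Score} does not determine every attribute — not a superkey.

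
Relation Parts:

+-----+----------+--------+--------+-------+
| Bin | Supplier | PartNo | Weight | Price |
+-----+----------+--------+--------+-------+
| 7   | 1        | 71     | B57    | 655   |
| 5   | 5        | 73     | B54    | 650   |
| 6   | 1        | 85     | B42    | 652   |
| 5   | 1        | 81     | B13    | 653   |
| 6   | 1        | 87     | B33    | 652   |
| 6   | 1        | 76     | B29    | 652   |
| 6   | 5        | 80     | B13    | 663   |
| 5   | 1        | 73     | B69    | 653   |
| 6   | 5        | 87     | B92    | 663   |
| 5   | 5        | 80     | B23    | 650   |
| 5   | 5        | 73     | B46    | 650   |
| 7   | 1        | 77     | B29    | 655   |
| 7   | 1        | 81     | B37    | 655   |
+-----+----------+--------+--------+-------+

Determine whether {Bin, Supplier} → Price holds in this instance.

Yes

(Bin=7, Supplier=1): 3 rows → Price = 655, 655, 655 ✓
(Bin=5, Supplier=5): 3 rows → Price = 650, 650, 650 ✓
(Bin=6, Supplier=1): 3 rows → Price = 652, 652, 652 ✓
(Bin=5, Supplier=1): 2 rows → Price = 653, 653 ✓
(Bin=6, Supplier=5): 2 rows → Price = 663, 663 ✓
Every {Bin, Supplier} value is associated with a single Price value, so {Bin, Supplier} → Price holds.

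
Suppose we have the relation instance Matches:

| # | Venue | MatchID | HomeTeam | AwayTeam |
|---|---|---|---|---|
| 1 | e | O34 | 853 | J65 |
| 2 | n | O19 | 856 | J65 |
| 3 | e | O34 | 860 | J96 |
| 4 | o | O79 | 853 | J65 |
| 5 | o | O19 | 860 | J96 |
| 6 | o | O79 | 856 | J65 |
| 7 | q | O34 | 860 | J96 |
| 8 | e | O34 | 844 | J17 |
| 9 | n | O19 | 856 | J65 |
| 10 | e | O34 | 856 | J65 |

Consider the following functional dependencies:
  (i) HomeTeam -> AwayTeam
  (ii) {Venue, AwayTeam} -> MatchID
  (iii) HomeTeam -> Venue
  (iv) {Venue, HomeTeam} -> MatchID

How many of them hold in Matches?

(i) HomeTeam -> AwayTeam: every LHS value maps to a single RHS value — holds.
(ii) {Venue, AwayTeam} -> MatchID: every LHS value maps to a single RHS value — holds.
(iii) HomeTeam -> Venue: HomeTeam=853: rows 1, 4 → Venue takes values {e, o} — violation; HomeTeam=856: rows 2, 6, 9, 10 → Venue takes values {n, o, e} — violation; HomeTeam=860: rows 3, 5, 7 → Venue takes values {e, o, q} — violation — fails.
(iv) {Venue, HomeTeam} -> MatchID: every LHS value maps to a single RHS value — holds.
3 of the 4 dependencies hold.

3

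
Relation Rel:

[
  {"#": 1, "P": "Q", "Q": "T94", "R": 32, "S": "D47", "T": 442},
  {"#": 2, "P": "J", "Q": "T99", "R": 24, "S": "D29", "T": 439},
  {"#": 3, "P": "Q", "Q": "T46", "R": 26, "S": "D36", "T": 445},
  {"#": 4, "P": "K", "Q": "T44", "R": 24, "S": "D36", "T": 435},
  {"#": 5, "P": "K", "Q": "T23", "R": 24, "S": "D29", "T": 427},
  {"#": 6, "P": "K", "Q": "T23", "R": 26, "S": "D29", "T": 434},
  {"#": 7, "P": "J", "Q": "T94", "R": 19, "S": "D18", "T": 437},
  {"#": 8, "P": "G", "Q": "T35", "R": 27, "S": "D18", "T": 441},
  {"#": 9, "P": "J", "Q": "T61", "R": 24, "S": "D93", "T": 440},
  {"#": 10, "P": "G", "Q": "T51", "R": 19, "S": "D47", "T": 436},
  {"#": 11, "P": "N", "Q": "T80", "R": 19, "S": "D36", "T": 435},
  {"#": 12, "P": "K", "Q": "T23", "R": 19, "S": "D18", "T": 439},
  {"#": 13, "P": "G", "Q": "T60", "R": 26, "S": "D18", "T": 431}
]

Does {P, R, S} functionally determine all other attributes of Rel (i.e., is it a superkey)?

All 13 rows have distinct {P, R, S} values, so {P, R, S} → (all attributes) holds and {P, R, S} is a superkey.

Yes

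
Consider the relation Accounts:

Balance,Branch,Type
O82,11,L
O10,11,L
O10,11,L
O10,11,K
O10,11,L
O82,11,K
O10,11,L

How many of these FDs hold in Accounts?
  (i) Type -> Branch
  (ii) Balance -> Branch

2

(i) Type -> Branch: every LHS value maps to a single RHS value — holds.
(ii) Balance -> Branch: every LHS value maps to a single RHS value — holds.
2 of the 2 dependencies hold.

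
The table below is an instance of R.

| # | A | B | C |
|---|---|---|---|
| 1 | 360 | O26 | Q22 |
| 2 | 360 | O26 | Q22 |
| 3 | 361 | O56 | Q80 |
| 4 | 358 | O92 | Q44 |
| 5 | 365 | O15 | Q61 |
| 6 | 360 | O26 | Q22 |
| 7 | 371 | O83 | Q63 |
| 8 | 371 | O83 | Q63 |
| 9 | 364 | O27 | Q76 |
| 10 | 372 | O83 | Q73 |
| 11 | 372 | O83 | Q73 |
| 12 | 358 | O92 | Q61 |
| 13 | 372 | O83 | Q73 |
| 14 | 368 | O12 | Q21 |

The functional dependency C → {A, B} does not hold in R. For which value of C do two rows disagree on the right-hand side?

Q61

C=Q22: rows 1, 2, 6 → {A,B} = (360, O26), (360, O26), (360, O26) ✓
C=Q80: row 3 → {A,B} = (361, O56) ✓
C=Q44: row 4 → {A,B} = (358, O92) ✓
C=Q61: rows 5, 12 → {A,B} takes values {(365, O15), (358, O92)} — violation
C=Q63: rows 7, 8 → {A,B} = (371, O83), (371, O83) ✓
C=Q76: row 9 → {A,B} = (364, O27) ✓
C=Q73: rows 10, 11, 13 → {A,B} = (372, O83), (372, O83), (372, O83) ✓
C=Q21: row 14 → {A,B} = (368, O12) ✓
The only C value with inconsistent RHS is C=Q61.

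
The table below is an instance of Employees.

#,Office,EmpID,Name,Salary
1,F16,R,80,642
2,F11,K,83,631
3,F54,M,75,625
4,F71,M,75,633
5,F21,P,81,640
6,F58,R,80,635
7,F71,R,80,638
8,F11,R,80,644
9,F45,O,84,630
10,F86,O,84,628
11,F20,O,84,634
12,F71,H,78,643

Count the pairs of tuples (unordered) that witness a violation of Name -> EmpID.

Name=80: all 4 rows agree on EmpID — 0 pairs.
Name=75: all 2 rows agree on EmpID — 0 pairs.
Name=84: all 3 rows agree on EmpID — 0 pairs.

0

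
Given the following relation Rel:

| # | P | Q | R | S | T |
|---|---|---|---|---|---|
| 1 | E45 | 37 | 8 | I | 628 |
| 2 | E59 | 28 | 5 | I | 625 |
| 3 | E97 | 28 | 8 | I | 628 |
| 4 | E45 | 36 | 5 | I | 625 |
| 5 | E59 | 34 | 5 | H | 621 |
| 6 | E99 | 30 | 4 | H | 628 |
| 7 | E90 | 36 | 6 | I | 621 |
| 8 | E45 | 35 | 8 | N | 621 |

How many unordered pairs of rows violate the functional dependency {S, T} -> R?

(S=I, T=628): all 2 rows agree on R — 0 pairs.
(S=I, T=625): all 2 rows agree on R — 0 pairs.

0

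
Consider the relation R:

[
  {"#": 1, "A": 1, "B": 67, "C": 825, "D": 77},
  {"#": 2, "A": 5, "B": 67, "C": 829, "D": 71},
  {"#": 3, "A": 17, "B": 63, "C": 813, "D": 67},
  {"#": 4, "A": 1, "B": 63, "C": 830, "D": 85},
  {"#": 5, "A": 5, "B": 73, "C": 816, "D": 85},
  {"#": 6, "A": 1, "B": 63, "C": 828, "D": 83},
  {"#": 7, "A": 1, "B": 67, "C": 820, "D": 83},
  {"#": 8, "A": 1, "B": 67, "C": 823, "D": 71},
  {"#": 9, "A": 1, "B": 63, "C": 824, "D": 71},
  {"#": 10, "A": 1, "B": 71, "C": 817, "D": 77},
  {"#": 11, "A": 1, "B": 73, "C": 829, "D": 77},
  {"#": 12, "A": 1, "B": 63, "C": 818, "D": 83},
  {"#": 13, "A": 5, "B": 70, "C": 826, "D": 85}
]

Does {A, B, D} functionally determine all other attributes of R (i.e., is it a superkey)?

Rows 6 and 12 have the same {A, B, D} value (A=1, B=63, D=83) but are distinct tuples, so {A, B, D} does not determine every attribute — not a superkey.

No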